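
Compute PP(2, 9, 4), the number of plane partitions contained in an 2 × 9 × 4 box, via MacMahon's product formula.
PP(2, 9, 4) = 143143

Evaluate the triple product over i = 1..2, j = 1..9, k = 1..4. The factors are (2/1) · (3/2) · (4/3) · (5/4) · (3/2) · (4/3) · (5/4) · (6/5) · … (72 factors total). The numerators and denominators telescope so the product is an integer; carrying out the multiplication exactly gives PP(2, 9, 4) = 143143.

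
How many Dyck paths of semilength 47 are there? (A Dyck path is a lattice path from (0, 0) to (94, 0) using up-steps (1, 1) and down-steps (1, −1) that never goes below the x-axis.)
C_47 = 33868773757191046886429490

These Dyck paths are counted by the Catalan number C_n = (1/(n + 1)) · C(2n, n). For n = 47: C_47 = (1/48) · C(94, 47) = 1625701140345170250548615520/48 = 33868773757191046886429490.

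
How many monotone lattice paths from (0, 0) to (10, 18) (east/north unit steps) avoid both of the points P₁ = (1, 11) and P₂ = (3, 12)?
Number of paths = 12266826

Inclusion–exclusion. Total paths: C(28, 10) = 13123110. Through P₁: C(12, 1)·C(16, 9) = 137280. Through P₂: C(15, 3)·C(13, 7) = 780780. Since P₁ is strictly southwest of P₂, a monotone path through both must visit P₁ then P₂; paths through both = C(12, 1)·C(3, 2)·C(13, 7) = 61776. Avoid both = 13123110 − 137280 − 780780 + 61776 = 12266826.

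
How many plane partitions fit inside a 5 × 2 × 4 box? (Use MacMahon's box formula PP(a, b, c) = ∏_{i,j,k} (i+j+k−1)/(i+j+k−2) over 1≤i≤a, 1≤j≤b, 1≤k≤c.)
PP(5, 2, 4) = 5292

Evaluate the triple product over i = 1..5, j = 1..2, k = 1..4. The factors are (2/1) · (3/2) · (4/3) · (5/4) · (3/2) · (4/3) · (5/4) · (6/5) · … (40 factors total). The numerators and denominators telescope so the product is an integer; carrying out the multiplication exactly gives PP(5, 2, 4) = 5292.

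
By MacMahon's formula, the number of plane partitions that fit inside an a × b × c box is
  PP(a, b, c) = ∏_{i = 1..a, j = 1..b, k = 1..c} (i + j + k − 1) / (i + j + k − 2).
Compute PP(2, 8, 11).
PP(2, 8, 11) = 1057896060

Evaluate the triple product over i = 1..2, j = 1..8, k = 1..11. The factors are (2/1) · (3/2) · (4/3) · (5/4) · (6/5) · (7/6) · (8/7) · (9/8) · … (176 factors total). The numerators and denominators telescope so the product is an integer; carrying out the multiplication exactly gives PP(2, 8, 11) = 1057896060.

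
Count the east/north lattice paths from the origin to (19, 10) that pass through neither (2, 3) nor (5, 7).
Number of paths = 16268410

Inclusion–exclusion. Total paths: C(29, 19) = 20030010. Through P₁: C(5, 2)·C(24, 17) = 3461040. Through P₂: C(12, 5)·C(17, 14) = 538560. Since P₁ is strictly southwest of P₂, a monotone path through both must visit P₁ then P₂; paths through both = C(5, 2)·C(7, 3)·C(17, 14) = 238000. Avoid both = 20030010 − 3461040 − 538560 + 238000 = 16268410.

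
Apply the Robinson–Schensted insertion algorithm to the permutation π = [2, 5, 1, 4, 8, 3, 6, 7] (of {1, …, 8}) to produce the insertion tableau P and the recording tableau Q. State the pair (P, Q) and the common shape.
P = [1, 3, 6, 7] / [2, 4, 8] / [5];  Q = [1, 2, 5, 8] / [3, 4, 7] / [6];  common shape = (4, 3, 1)

Row-insert the values π_1, π_2, … into P one at a time, bumping the leftmost entry strictly greater than the inserted value down to the next row. The recording tableau Q records, in position (i, j), the step at which that cell was added to P.
  Insert 2 (step 1): P = [2];  Q = [1]
  Insert 5 (step 2): P = [2, 5];  Q = [1, 2]
  Insert 1 (step 3): P = [1, 5] / [2];  Q = [1, 2] / [3]
  Insert 4 (step 4): P = [1, 4] / [2, 5];  Q = [1, 2] / [3, 4]
  Insert 8 (step 5): P = [1, 4, 8] / [2, 5];  Q = [1, 2, 5] / [3, 4]
  Insert 3 (step 6): P = [1, 3, 8] / [2, 4] / [5];  Q = [1, 2, 5] / [3, 4] / [6]
  Insert 6 (step 7): P = [1, 3, 6] / [2, 4, 8] / [5];  Q = [1, 2, 5] / [3, 4, 7] / [6]
  Insert 7 (step 8): P = [1, 3, 6, 7] / [2, 4, 8] / [5];  Q = [1, 2, 5, 8] / [3, 4, 7] / [6]
Final shape: (4, 3, 1).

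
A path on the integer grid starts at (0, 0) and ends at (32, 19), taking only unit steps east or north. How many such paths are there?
Number of paths = 48459472266975

A monotone lattice path from (0, 0) to (32, 19) consists of 32 east steps and 19 north steps in some order, so it is determined by which 32 of the 51 steps are east. The count is C(51, 32) = 48459472266975.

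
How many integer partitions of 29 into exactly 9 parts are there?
p(29, 9 parts) = 488

Partitions of n into exactly k parts are in bijection with partitions of n − k into at most k parts (subtract 1 from each part). So p(29, exactly 9) = p(20, parts ≤ 9). Computing via the recurrence p(m, j) = p(m, j−1) + p(m−j, j) gives 488.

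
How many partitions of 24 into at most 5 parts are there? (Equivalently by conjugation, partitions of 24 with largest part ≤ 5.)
p(24, parts ≤ 5) = 333

Use the recurrence p(n, m) = p(n, m−1) + p(n−m, m): either the largest part is < m (count p(n, m−1)) or the largest part is exactly m (remove one copy of m, count p(n−m, m)). With p(0, ·) = 1 this gives p(24, parts ≤ 5) = 333. (By conjugating Young diagrams, this also counts partitions of 24 into at most 5 parts.)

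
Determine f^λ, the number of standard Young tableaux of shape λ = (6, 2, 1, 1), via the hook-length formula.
# SYT of shape (6, 2, 1, 1) = 350

Hook-length formula: f^λ = n! / Π hook(c), product over all cells c of the Young diagram. For λ = (6, 2, 1, 1), n = 10 boxes. Hook lengths by row (left-to-right, top-to-bottom): [9, 6, 4, 3, 2, 1]; [4, 1]; [2]; [1]. Product of hooks = 10368. So f^λ = 10! / 10368 = 3628800 / 10368 = 350.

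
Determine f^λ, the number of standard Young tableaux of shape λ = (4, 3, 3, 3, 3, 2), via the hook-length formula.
# SYT of shape (4, 3, 3, 3, 3, 2) = 1021020

Hook-length formula: f^λ = n! / Π hook(c), product over all cells c of the Young diagram. For λ = (4, 3, 3, 3, 3, 2), n = 18 boxes. Hook lengths by row (left-to-right, top-to-bottom): [9, 8, 6, 1]; [7, 6, 4]; [6, 5, 3]; [5, 4, 2]; [4, 3, 1]; [2, 1]. Product of hooks = 6270566400. So f^λ = 18! / 6270566400 = 6402373705728000 / 6270566400 = 1021020.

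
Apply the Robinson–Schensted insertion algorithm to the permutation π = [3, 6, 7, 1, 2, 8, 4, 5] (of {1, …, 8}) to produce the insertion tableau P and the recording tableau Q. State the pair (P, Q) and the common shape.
P = [1, 2, 4, 5] / [3, 6, 7, 8];  Q = [1, 2, 3, 6] / [4, 5, 7, 8];  common shape = (4, 4)

Row-insert the values π_1, π_2, … into P one at a time, bumping the leftmost entry strictly greater than the inserted value down to the next row. The recording tableau Q records, in position (i, j), the step at which that cell was added to P.
  Insert 3 (step 1): P = [3];  Q = [1]
  Insert 6 (step 2): P = [3, 6];  Q = [1, 2]
  Insert 7 (step 3): P = [3, 6, 7];  Q = [1, 2, 3]
  Insert 1 (step 4): P = [1, 6, 7] / [3];  Q = [1, 2, 3] / [4]
  Insert 2 (step 5): P = [1, 2, 7] / [3, 6];  Q = [1, 2, 3] / [4, 5]
  Insert 8 (step 6): P = [1, 2, 7, 8] / [3, 6];  Q = [1, 2, 3, 6] / [4, 5]
  Insert 4 (step 7): P = [1, 2, 4, 8] / [3, 6, 7];  Q = [1, 2, 3, 6] / [4, 5, 7]
  Insert 5 (step 8): P = [1, 2, 4, 5] / [3, 6, 7, 8];  Q = [1, 2, 3, 6] / [4, 5, 7, 8]
Final shape: (4, 4).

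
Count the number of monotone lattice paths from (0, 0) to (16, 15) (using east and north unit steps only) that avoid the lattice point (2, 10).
Number of paths = 299772747

Total paths from (0, 0) to (16, 15): C(31, 16) = 300540195. Paths through (2, 10): (paths (0, 0) → (2, 10)) × (paths (2, 10) → (16, 15)) = C(12, 2) · C(19, 14) = 66 · 11628 = 767448. Avoidance count = 300540195 − 767448 = 299772747.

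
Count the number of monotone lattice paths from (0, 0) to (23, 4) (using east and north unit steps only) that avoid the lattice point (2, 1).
Number of paths = 11478

Total paths from (0, 0) to (23, 4): C(27, 23) = 17550. Paths through (2, 1): (paths (0, 0) → (2, 1)) × (paths (2, 1) → (23, 4)) = C(3, 2) · C(24, 21) = 3 · 2024 = 6072. Avoidance count = 17550 − 6072 = 11478.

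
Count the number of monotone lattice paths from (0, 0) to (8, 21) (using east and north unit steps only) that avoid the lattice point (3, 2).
Number of paths = 3867105

Total paths from (0, 0) to (8, 21): C(29, 8) = 4292145. Paths through (3, 2): (paths (0, 0) → (3, 2)) × (paths (3, 2) → (8, 21)) = C(5, 3) · C(24, 5) = 10 · 42504 = 425040. Avoidance count = 4292145 − 425040 = 3867105.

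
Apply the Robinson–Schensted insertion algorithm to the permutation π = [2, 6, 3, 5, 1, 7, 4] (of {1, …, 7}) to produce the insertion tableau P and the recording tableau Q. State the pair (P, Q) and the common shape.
P = [1, 3, 4, 7] / [2, 5] / [6];  Q = [1, 2, 4, 6] / [3, 7] / [5];  common shape = (4, 2, 1)

Row-insert the values π_1, π_2, … into P one at a time, bumping the leftmost entry strictly greater than the inserted value down to the next row. The recording tableau Q records, in position (i, j), the step at which that cell was added to P.
  Insert 2 (step 1): P = [2];  Q = [1]
  Insert 6 (step 2): P = [2, 6];  Q = [1, 2]
  Insert 3 (step 3): P = [2, 3] / [6];  Q = [1, 2] / [3]
  Insert 5 (step 4): P = [2, 3, 5] / [6];  Q = [1, 2, 4] / [3]
  Insert 1 (step 5): P = [1, 3, 5] / [2] / [6];  Q = [1, 2, 4] / [3] / [5]
  Insert 7 (step 6): P = [1, 3, 5, 7] / [2] / [6];  Q = [1, 2, 4, 6] / [3] / [5]
  Insert 4 (step 7): P = [1, 3, 4, 7] / [2, 5] / [6];  Q = [1, 2, 4, 6] / [3, 7] / [5]
Final shape: (4, 2, 1).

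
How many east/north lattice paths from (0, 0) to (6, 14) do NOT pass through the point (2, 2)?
Number of paths = 27840

Total paths from (0, 0) to (6, 14): C(20, 6) = 38760. Paths through (2, 2): (paths (0, 0) → (2, 2)) × (paths (2, 2) → (6, 14)) = C(4, 2) · C(16, 4) = 6 · 1820 = 10920. Avoidance count = 38760 − 10920 = 27840.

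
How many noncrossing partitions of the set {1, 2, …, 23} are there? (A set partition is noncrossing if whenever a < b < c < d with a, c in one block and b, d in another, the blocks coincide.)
C_23 = 343059613650

These noncrossing partitions are counted by the Catalan number C_n = (1/(n + 1)) · C(2n, n). For n = 23: C_23 = (1/24) · C(46, 23) = 8233430727600/24 = 343059613650.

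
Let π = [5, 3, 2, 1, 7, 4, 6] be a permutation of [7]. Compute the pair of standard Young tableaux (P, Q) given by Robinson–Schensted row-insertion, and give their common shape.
P = [1, 4, 6] / [2, 7] / [3] / [5];  Q = [1, 5, 7] / [2, 6] / [3] / [4];  common shape = (3, 2, 1, 1)

Row-insert the values π_1, π_2, … into P one at a time, bumping the leftmost entry strictly greater than the inserted value down to the next row. The recording tableau Q records, in position (i, j), the step at which that cell was added to P.
  Insert 5 (step 1): P = [5];  Q = [1]
  Insert 3 (step 2): P = [3] / [5];  Q = [1] / [2]
  Insert 2 (step 3): P = [2] / [3] / [5];  Q = [1] / [2] / [3]
  Insert 1 (step 4): P = [1] / [2] / [3] / [5];  Q = [1] / [2] / [3] / [4]
  Insert 7 (step 5): P = [1, 7] / [2] / [3] / [5];  Q = [1, 5] / [2] / [3] / [4]
  Insert 4 (step 6): P = [1, 4] / [2, 7] / [3] / [5];  Q = [1, 5] / [2, 6] / [3] / [4]
  Insert 6 (step 7): P = [1, 4, 6] / [2, 7] / [3] / [5];  Q = [1, 5, 7] / [2, 6] / [3] / [4]
Final shape: (3, 2, 1, 1).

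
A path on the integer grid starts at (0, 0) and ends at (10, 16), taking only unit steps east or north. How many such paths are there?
Number of paths = 5311735

A monotone lattice path from (0, 0) to (10, 16) consists of 10 east steps and 16 north steps in some order, so it is determined by which 10 of the 26 steps are east. The count is C(26, 10) = 5311735.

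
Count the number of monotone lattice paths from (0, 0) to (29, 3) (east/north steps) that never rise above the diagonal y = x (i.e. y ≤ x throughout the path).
Number of paths = 4464

By the reflection principle (André's argument), the number of monotone paths to (29, 3) with n ≤ m that never go above y = x is C(32, 29) − C(32, 30) = 4960 − 496 = 4464.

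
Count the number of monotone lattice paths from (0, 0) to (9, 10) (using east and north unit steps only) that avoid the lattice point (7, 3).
Number of paths = 88058

Total paths from (0, 0) to (9, 10): C(19, 9) = 92378. Paths through (7, 3): (paths (0, 0) → (7, 3)) × (paths (7, 3) → (9, 10)) = C(10, 7) · C(9, 2) = 120 · 36 = 4320. Avoidance count = 92378 − 4320 = 88058.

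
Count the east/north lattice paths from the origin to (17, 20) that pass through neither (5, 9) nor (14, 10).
Number of paths = 12643315058

Inclusion–exclusion. Total paths: C(37, 17) = 15905368710. Through P₁: C(14, 5)·C(23, 12) = 2706860156. Through P₂: C(24, 14)·C(13, 3) = 560919216. Since P₁ is strictly southwest of P₂, a monotone path through both must visit P₁ then P₂; paths through both = C(14, 5)·C(10, 9)·C(13, 3) = 5725720. Avoid both = 15905368710 − 2706860156 − 560919216 + 5725720 = 12643315058.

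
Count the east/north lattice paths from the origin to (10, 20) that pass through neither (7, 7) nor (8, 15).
Number of paths = 18475149

Inclusion–exclusion. Total paths: C(30, 10) = 30045015. Through P₁: C(14, 7)·C(16, 3) = 1921920. Through P₂: C(23, 8)·C(7, 2) = 10296594. Since P₁ is strictly southwest of P₂, a monotone path through both must visit P₁ then P₂; paths through both = C(14, 7)·C(9, 1)·C(7, 2) = 648648. Avoid both = 30045015 − 1921920 − 10296594 + 648648 = 18475149.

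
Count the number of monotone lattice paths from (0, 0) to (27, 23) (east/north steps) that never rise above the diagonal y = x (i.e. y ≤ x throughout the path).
Number of paths = 19293438101000

By the reflection principle (André's argument), the number of monotone paths to (27, 23) with n ≤ m that never go above y = x is C(50, 27) − C(50, 28) = 108043253365600 − 88749815264600 = 19293438101000.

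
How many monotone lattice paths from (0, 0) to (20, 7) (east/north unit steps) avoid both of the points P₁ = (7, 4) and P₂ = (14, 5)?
Number of paths = 451566

Inclusion–exclusion. Total paths: C(27, 20) = 888030. Through P₁: C(11, 7)·C(16, 13) = 184800. Through P₂: C(19, 14)·C(8, 6) = 325584. Since P₁ is strictly southwest of P₂, a monotone path through both must visit P₁ then P₂; paths through both = C(11, 7)·C(8, 7)·C(8, 6) = 73920. Avoid both = 888030 − 184800 − 325584 + 73920 = 451566.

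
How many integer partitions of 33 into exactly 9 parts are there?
p(33, 9 parts) = 1076

Partitions of n into exactly k parts are in bijection with partitions of n − k into at most k parts (subtract 1 from each part). So p(33, exactly 9) = p(24, parts ≤ 9). Computing via the recurrence p(m, j) = p(m, j−1) + p(m−j, j) gives 1076.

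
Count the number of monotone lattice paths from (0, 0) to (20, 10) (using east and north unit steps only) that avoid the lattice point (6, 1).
Number of paths = 24324685

Total paths from (0, 0) to (20, 10): C(30, 20) = 30045015. Paths through (6, 1): (paths (0, 0) → (6, 1)) × (paths (6, 1) → (20, 10)) = C(7, 6) · C(23, 14) = 7 · 817190 = 5720330. Avoidance count = 30045015 − 5720330 = 24324685.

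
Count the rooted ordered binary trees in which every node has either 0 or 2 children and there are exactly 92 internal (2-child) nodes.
C_92 = 15487357822491889407128326963778343232013931127835600

These full binary trees are counted by the Catalan number C_n = (1/(n + 1)) · C(2n, n). For n = 92: C_92 = (1/93) · C(184, 92) = 1440324277491745714862934407631385920577295594888710800/93 = 15487357822491889407128326963778343232013931127835600.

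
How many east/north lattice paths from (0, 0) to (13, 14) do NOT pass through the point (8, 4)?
Number of paths = 18571815

Total paths from (0, 0) to (13, 14): C(27, 13) = 20058300. Paths through (8, 4): (paths (0, 0) → (8, 4)) × (paths (8, 4) → (13, 14)) = C(12, 8) · C(15, 5) = 495 · 3003 = 1486485. Avoidance count = 20058300 − 1486485 = 18571815.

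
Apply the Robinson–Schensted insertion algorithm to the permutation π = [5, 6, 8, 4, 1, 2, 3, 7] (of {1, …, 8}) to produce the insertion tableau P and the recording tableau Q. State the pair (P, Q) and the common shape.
P = [1, 2, 3, 7] / [4, 6, 8] / [5];  Q = [1, 2, 3, 8] / [4, 6, 7] / [5];  common shape = (4, 3, 1)

Row-insert the values π_1, π_2, … into P one at a time, bumping the leftmost entry strictly greater than the inserted value down to the next row. The recording tableau Q records, in position (i, j), the step at which that cell was added to P.
  Insert 5 (step 1): P = [5];  Q = [1]
  Insert 6 (step 2): P = [5, 6];  Q = [1, 2]
  Insert 8 (step 3): P = [5, 6, 8];  Q = [1, 2, 3]
  Insert 4 (step 4): P = [4, 6, 8] / [5];  Q = [1, 2, 3] / [4]
  Insert 1 (step 5): P = [1, 6, 8] / [4] / [5];  Q = [1, 2, 3] / [4] / [5]
  Insert 2 (step 6): P = [1, 2, 8] / [4, 6] / [5];  Q = [1, 2, 3] / [4, 6] / [5]
  Insert 3 (step 7): P = [1, 2, 3] / [4, 6, 8] / [5];  Q = [1, 2, 3] / [4, 6, 7] / [5]
  Insert 7 (step 8): P = [1, 2, 3, 7] / [4, 6, 8] / [5];  Q = [1, 2, 3, 8] / [4, 6, 7] / [5]
Final shape: (4, 3, 1).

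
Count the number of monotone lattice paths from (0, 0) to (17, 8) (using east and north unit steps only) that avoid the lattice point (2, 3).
Number of paths = 926535

Total paths from (0, 0) to (17, 8): C(25, 17) = 1081575. Paths through (2, 3): (paths (0, 0) → (2, 3)) × (paths (2, 3) → (17, 8)) = C(5, 2) · C(20, 15) = 10 · 15504 = 155040. Avoidance count = 1081575 − 155040 = 926535.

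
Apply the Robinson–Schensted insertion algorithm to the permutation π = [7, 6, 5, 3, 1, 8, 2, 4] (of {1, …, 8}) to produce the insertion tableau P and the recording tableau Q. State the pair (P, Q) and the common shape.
P = [1, 2, 4] / [3, 8] / [5] / [6] / [7];  Q = [1, 6, 8] / [2, 7] / [3] / [4] / [5];  common shape = (3, 2, 1, 1, 1)

Row-insert the values π_1, π_2, … into P one at a time, bumping the leftmost entry strictly greater than the inserted value down to the next row. The recording tableau Q records, in position (i, j), the step at which that cell was added to P.
  Insert 7 (step 1): P = [7];  Q = [1]
  Insert 6 (step 2): P = [6] / [7];  Q = [1] / [2]
  Insert 5 (step 3): P = [5] / [6] / [7];  Q = [1] / [2] / [3]
  Insert 3 (step 4): P = [3] / [5] / [6] / [7];  Q = [1] / [2] / [3] / [4]
  Insert 1 (step 5): P = [1] / [3] / [5] / [6] / [7];  Q = [1] / [2] / [3] / [4] / [5]
  Insert 8 (step 6): P = [1, 8] / [3] / [5] / [6] / [7];  Q = [1, 6] / [2] / [3] / [4] / [5]
  Insert 2 (step 7): P = [1, 2] / [3, 8] / [5] / [6] / [7];  Q = [1, 6] / [2, 7] / [3] / [4] / [5]
  Insert 4 (step 8): P = [1, 2, 4] / [3, 8] / [5] / [6] / [7];  Q = [1, 6, 8] / [2, 7] / [3] / [4] / [5]
Final shape: (3, 2, 1, 1, 1).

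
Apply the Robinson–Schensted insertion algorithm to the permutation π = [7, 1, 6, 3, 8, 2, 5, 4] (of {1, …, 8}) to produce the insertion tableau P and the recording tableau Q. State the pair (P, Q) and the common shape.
P = [1, 2, 4] / [3, 5] / [6, 8] / [7];  Q = [1, 3, 5] / [2, 7] / [4, 8] / [6];  common shape = (3, 2, 2, 1)

Row-insert the values π_1, π_2, … into P one at a time, bumping the leftmost entry strictly greater than the inserted value down to the next row. The recording tableau Q records, in position (i, j), the step at which that cell was added to P.
  Insert 7 (step 1): P = [7];  Q = [1]
  Insert 1 (step 2): P = [1] / [7];  Q = [1] / [2]
  Insert 6 (step 3): P = [1, 6] / [7];  Q = [1, 3] / [2]
  Insert 3 (step 4): P = [1, 3] / [6] / [7];  Q = [1, 3] / [2] / [4]
  Insert 8 (step 5): P = [1, 3, 8] / [6] / [7];  Q = [1, 3, 5] / [2] / [4]
  Insert 2 (step 6): P = [1, 2, 8] / [3] / [6] / [7];  Q = [1, 3, 5] / [2] / [4] / [6]
  Insert 5 (step 7): P = [1, 2, 5] / [3, 8] / [6] / [7];  Q = [1, 3, 5] / [2, 7] / [4] / [6]
  Insert 4 (step 8): P = [1, 2, 4] / [3, 5] / [6, 8] / [7];  Q = [1, 3, 5] / [2, 7] / [4, 8] / [6]
Final shape: (3, 2, 2, 1).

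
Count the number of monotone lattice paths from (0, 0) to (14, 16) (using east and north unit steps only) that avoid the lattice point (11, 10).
Number of paths = 115794531

Total paths from (0, 0) to (14, 16): C(30, 14) = 145422675. Paths through (11, 10): (paths (0, 0) → (11, 10)) × (paths (11, 10) → (14, 16)) = C(21, 11) · C(9, 3) = 352716 · 84 = 29628144. Avoidance count = 145422675 − 29628144 = 115794531.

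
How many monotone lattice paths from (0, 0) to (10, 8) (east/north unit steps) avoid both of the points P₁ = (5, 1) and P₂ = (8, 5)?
Number of paths = 28236

Inclusion–exclusion. Total paths: C(18, 10) = 43758. Through P₁: C(6, 5)·C(12, 5) = 4752. Through P₂: C(13, 8)·C(5, 2) = 12870. Since P₁ is strictly southwest of P₂, a monotone path through both must visit P₁ then P₂; paths through both = C(6, 5)·C(7, 3)·C(5, 2) = 2100. Avoid both = 43758 − 4752 − 12870 + 2100 = 28236.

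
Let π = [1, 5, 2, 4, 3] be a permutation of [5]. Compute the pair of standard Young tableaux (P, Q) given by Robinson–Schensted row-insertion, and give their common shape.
P = [1, 2, 3] / [4] / [5];  Q = [1, 2, 4] / [3] / [5];  common shape = (3, 1, 1)

Row-insert the values π_1, π_2, … into P one at a time, bumping the leftmost entry strictly greater than the inserted value down to the next row. The recording tableau Q records, in position (i, j), the step at which that cell was added to P.
  Insert 1 (step 1): P = [1];  Q = [1]
  Insert 5 (step 2): P = [1, 5];  Q = [1, 2]
  Insert 2 (step 3): P = [1, 2] / [5];  Q = [1, 2] / [3]
  Insert 4 (step 4): P = [1, 2, 4] / [5];  Q = [1, 2, 4] / [3]
  Insert 3 (step 5): P = [1, 2, 3] / [4] / [5];  Q = [1, 2, 4] / [3] / [5]
Final shape: (3, 1, 1).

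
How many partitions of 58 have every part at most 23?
p(58, parts ≤ 23) = 649117

Use the recurrence p(n, m) = p(n, m−1) + p(n−m, m): either the largest part is < m (count p(n, m−1)) or the largest part is exactly m (remove one copy of m, count p(n−m, m)). With p(0, ·) = 1 this gives p(58, parts ≤ 23) = 649117. (By conjugating Young diagrams, this also counts partitions of 58 into at most 23 parts.)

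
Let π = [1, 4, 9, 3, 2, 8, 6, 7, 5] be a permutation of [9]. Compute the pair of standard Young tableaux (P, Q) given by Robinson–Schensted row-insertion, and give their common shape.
P = [1, 2, 5, 7] / [3, 6] / [4, 8] / [9];  Q = [1, 2, 3, 8] / [4, 6] / [5, 7] / [9];  common shape = (4, 2, 2, 1)

Row-insert the values π_1, π_2, … into P one at a time, bumping the leftmost entry strictly greater than the inserted value down to the next row. The recording tableau Q records, in position (i, j), the step at which that cell was added to P.
  Insert 1 (step 1): P = [1];  Q = [1]
  Insert 4 (step 2): P = [1, 4];  Q = [1, 2]
  Insert 9 (step 3): P = [1, 4, 9];  Q = [1, 2, 3]
  Insert 3 (step 4): P = [1, 3, 9] / [4];  Q = [1, 2, 3] / [4]
  Insert 2 (step 5): P = [1, 2, 9] / [3] / [4];  Q = [1, 2, 3] / [4] / [5]
  Insert 8 (step 6): P = [1, 2, 8] / [3, 9] / [4];  Q = [1, 2, 3] / [4, 6] / [5]
  Insert 6 (step 7): P = [1, 2, 6] / [3, 8] / [4, 9];  Q = [1, 2, 3] / [4, 6] / [5, 7]
  Insert 7 (step 8): P = [1, 2, 6, 7] / [3, 8] / [4, 9];  Q = [1, 2, 3, 8] / [4, 6] / [5, 7]
  Insert 5 (step 9): P = [1, 2, 5, 7] / [3, 6] / [4, 8] / [9];  Q = [1, 2, 3, 8] / [4, 6] / [5, 7] / [9]
Final shape: (4, 2, 2, 1).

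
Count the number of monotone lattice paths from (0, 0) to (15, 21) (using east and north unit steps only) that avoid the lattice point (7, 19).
Number of paths = 5538301560

Total paths from (0, 0) to (15, 21): C(36, 15) = 5567902560. Paths through (7, 19): (paths (0, 0) → (7, 19)) × (paths (7, 19) → (15, 21)) = C(26, 7) · C(10, 8) = 657800 · 45 = 29601000. Avoidance count = 5567902560 − 29601000 = 5538301560.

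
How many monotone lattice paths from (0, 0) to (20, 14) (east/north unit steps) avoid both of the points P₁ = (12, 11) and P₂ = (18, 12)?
Number of paths = 706710696

Inclusion–exclusion. Total paths: C(34, 20) = 1391975640. Through P₁: C(23, 12)·C(11, 8) = 223092870. Through P₂: C(30, 18)·C(4, 2) = 518959350. Since P₁ is strictly southwest of P₂, a monotone path through both must visit P₁ then P₂; paths through both = C(23, 12)·C(7, 6)·C(4, 2) = 56787276. Avoid both = 1391975640 − 223092870 − 518959350 + 56787276 = 706710696.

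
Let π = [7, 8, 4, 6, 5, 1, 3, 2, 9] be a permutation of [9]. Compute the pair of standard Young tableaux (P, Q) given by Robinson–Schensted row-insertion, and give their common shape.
P = [1, 2, 9] / [3, 5] / [4, 8] / [6] / [7];  Q = [1, 2, 9] / [3, 4] / [5, 7] / [6] / [8];  common shape = (3, 2, 2, 1, 1)

Row-insert the values π_1, π_2, … into P one at a time, bumping the leftmost entry strictly greater than the inserted value down to the next row. The recording tableau Q records, in position (i, j), the step at which that cell was added to P.
  Insert 7 (step 1): P = [7];  Q = [1]
  Insert 8 (step 2): P = [7, 8];  Q = [1, 2]
  Insert 4 (step 3): P = [4, 8] / [7];  Q = [1, 2] / [3]
  Insert 6 (step 4): P = [4, 6] / [7, 8];  Q = [1, 2] / [3, 4]
  Insert 5 (step 5): P = [4, 5] / [6, 8] / [7];  Q = [1, 2] / [3, 4] / [5]
  Insert 1 (step 6): P = [1, 5] / [4, 8] / [6] / [7];  Q = [1, 2] / [3, 4] / [5] / [6]
  Insert 3 (step 7): P = [1, 3] / [4, 5] / [6, 8] / [7];  Q = [1, 2] / [3, 4] / [5, 7] / [6]
  Insert 2 (step 8): P = [1, 2] / [3, 5] / [4, 8] / [6] / [7];  Q = [1, 2] / [3, 4] / [5, 7] / [6] / [8]
  Insert 9 (step 9): P = [1, 2, 9] / [3, 5] / [4, 8] / [6] / [7];  Q = [1, 2, 9] / [3, 4] / [5, 7] / [6] / [8]
Final shape: (3, 2, 2, 1, 1).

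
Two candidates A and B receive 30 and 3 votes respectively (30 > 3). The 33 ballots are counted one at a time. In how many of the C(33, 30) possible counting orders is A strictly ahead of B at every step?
Strict-lead orderings = 4464

Total orderings of the 33 votes with 30 for A: C(33, 30) = 5456. By the Bertrand ballot formula (Cycle Lemma / reflection principle), the number of orderings in which A is strictly ahead of B throughout is (p − q)/(p + q) · C(p + q, p) = (30 − 3)/(30 + 3) · 5456 = 4464.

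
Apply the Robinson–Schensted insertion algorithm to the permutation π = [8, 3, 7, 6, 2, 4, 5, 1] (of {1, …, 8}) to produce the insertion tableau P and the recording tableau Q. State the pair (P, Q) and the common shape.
P = [1, 4, 5] / [2, 6] / [3] / [7] / [8];  Q = [1, 3, 7] / [2, 6] / [4] / [5] / [8];  common shape = (3, 2, 1, 1, 1)

Row-insert the values π_1, π_2, … into P one at a time, bumping the leftmost entry strictly greater than the inserted value down to the next row. The recording tableau Q records, in position (i, j), the step at which that cell was added to P.
  Insert 8 (step 1): P = [8];  Q = [1]
  Insert 3 (step 2): P = [3] / [8];  Q = [1] / [2]
  Insert 7 (step 3): P = [3, 7] / [8];  Q = [1, 3] / [2]
  Insert 6 (step 4): P = [3, 6] / [7] / [8];  Q = [1, 3] / [2] / [4]
  Insert 2 (step 5): P = [2, 6] / [3] / [7] / [8];  Q = [1, 3] / [2] / [4] / [5]
  Insert 4 (step 6): P = [2, 4] / [3, 6] / [7] / [8];  Q = [1, 3] / [2, 6] / [4] / [5]
  Insert 5 (step 7): P = [2, 4, 5] / [3, 6] / [7] / [8];  Q = [1, 3, 7] / [2, 6] / [4] / [5]
  Insert 1 (step 8): P = [1, 4, 5] / [2, 6] / [3] / [7] / [8];  Q = [1, 3, 7] / [2, 6] / [4] / [5] / [8]
Final shape: (3, 2, 1, 1, 1).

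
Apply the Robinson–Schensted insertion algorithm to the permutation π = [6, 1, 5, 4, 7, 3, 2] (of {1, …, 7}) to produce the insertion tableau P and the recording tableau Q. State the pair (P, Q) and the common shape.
P = [1, 2, 7] / [3] / [4] / [5] / [6];  Q = [1, 3, 5] / [2] / [4] / [6] / [7];  common shape = (3, 1, 1, 1, 1)

Row-insert the values π_1, π_2, … into P one at a time, bumping the leftmost entry strictly greater than the inserted value down to the next row. The recording tableau Q records, in position (i, j), the step at which that cell was added to P.
  Insert 6 (step 1): P = [6];  Q = [1]
  Insert 1 (step 2): P = [1] / [6];  Q = [1] / [2]
  Insert 5 (step 3): P = [1, 5] / [6];  Q = [1, 3] / [2]
  Insert 4 (step 4): P = [1, 4] / [5] / [6];  Q = [1, 3] / [2] / [4]
  Insert 7 (step 5): P = [1, 4, 7] / [5] / [6];  Q = [1, 3, 5] / [2] / [4]
  Insert 3 (step 6): P = [1, 3, 7] / [4] / [5] / [6];  Q = [1, 3, 5] / [2] / [4] / [6]
  Insert 2 (step 7): P = [1, 2, 7] / [3] / [4] / [5] / [6];  Q = [1, 3, 5] / [2] / [4] / [6] / [7]
Final shape: (3, 1, 1, 1, 1).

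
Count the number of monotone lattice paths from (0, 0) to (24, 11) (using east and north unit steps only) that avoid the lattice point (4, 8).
Number of paths = 416349255

Total paths from (0, 0) to (24, 11): C(35, 24) = 417225900. Paths through (4, 8): (paths (0, 0) → (4, 8)) × (paths (4, 8) → (24, 11)) = C(12, 4) · C(23, 20) = 495 · 1771 = 876645. Avoidance count = 417225900 − 876645 = 416349255.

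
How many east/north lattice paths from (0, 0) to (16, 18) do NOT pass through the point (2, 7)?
Number of paths = 2043495030

Total paths from (0, 0) to (16, 18): C(34, 16) = 2203961430. Paths through (2, 7): (paths (0, 0) → (2, 7)) × (paths (2, 7) → (16, 18)) = C(9, 2) · C(25, 14) = 36 · 4457400 = 160466400. Avoidance count = 2203961430 − 160466400 = 2043495030.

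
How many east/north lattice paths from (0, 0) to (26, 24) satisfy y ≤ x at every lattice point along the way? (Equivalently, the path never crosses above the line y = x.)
Number of paths = 13505406670700

By the reflection principle (André's argument), the number of monotone paths to (26, 24) with n ≤ m that never go above y = x is C(50, 26) − C(50, 27) = 121548660036300 − 108043253365600 = 13505406670700.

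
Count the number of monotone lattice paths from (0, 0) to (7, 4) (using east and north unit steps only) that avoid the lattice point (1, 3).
Number of paths = 302

Total paths from (0, 0) to (7, 4): C(11, 7) = 330. Paths through (1, 3): (paths (0, 0) → (1, 3)) × (paths (1, 3) → (7, 4)) = C(4, 1) · C(7, 6) = 4 · 7 = 28. Avoidance count = 330 − 28 = 302.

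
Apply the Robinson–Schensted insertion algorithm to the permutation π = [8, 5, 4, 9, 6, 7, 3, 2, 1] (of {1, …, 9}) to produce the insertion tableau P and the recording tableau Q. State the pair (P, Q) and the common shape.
P = [1, 6, 7] / [2, 9] / [3] / [4] / [5] / [8];  Q = [1, 4, 6] / [2, 5] / [3] / [7] / [8] / [9];  common shape = (3, 2, 1, 1, 1, 1)

Row-insert the values π_1, π_2, … into P one at a time, bumping the leftmost entry strictly greater than the inserted value down to the next row. The recording tableau Q records, in position (i, j), the step at which that cell was added to P.
  Insert 8 (step 1): P = [8];  Q = [1]
  Insert 5 (step 2): P = [5] / [8];  Q = [1] / [2]
  Insert 4 (step 3): P = [4] / [5] / [8];  Q = [1] / [2] / [3]
  Insert 9 (step 4): P = [4, 9] / [5] / [8];  Q = [1, 4] / [2] / [3]
  Insert 6 (step 5): P = [4, 6] / [5, 9] / [8];  Q = [1, 4] / [2, 5] / [3]
  Insert 7 (step 6): P = [4, 6, 7] / [5, 9] / [8];  Q = [1, 4, 6] / [2, 5] / [3]
  Insert 3 (step 7): P = [3, 6, 7] / [4, 9] / [5] / [8];  Q = [1, 4, 6] / [2, 5] / [3] / [7]
  Insert 2 (step 8): P = [2, 6, 7] / [3, 9] / [4] / [5] / [8];  Q = [1, 4, 6] / [2, 5] / [3] / [7] / [8]
  Insert 1 (step 9): P = [1, 6, 7] / [2, 9] / [3] / [4] / [5] / [8];  Q = [1, 4, 6] / [2, 5] / [3] / [7] / [8] / [9]
Final shape: (3, 2, 1, 1, 1, 1).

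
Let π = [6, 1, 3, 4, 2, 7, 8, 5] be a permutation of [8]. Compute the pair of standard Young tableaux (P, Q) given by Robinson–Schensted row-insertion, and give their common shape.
P = [1, 2, 4, 5, 8] / [3, 7] / [6];  Q = [1, 3, 4, 6, 7] / [2, 8] / [5];  common shape = (5, 2, 1)

Row-insert the values π_1, π_2, … into P one at a time, bumping the leftmost entry strictly greater than the inserted value down to the next row. The recording tableau Q records, in position (i, j), the step at which that cell was added to P.
  Insert 6 (step 1): P = [6];  Q = [1]
  Insert 1 (step 2): P = [1] / [6];  Q = [1] / [2]
  Insert 3 (step 3): P = [1, 3] / [6];  Q = [1, 3] / [2]
  Insert 4 (step 4): P = [1, 3, 4] / [6];  Q = [1, 3, 4] / [2]
  Insert 2 (step 5): P = [1, 2, 4] / [3] / [6];  Q = [1, 3, 4] / [2] / [5]
  Insert 7 (step 6): P = [1, 2, 4, 7] / [3] / [6];  Q = [1, 3, 4, 6] / [2] / [5]
  Insert 8 (step 7): P = [1, 2, 4, 7, 8] / [3] / [6];  Q = [1, 3, 4, 6, 7] / [2] / [5]
  Insert 5 (step 8): P = [1, 2, 4, 5, 8] / [3, 7] / [6];  Q = [1, 3, 4, 6, 7] / [2, 8] / [5]
Final shape: (5, 2, 1).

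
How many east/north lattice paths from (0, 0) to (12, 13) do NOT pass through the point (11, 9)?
Number of paths = 4360500

Total paths from (0, 0) to (12, 13): C(25, 12) = 5200300. Paths through (11, 9): (paths (0, 0) → (11, 9)) × (paths (11, 9) → (12, 13)) = C(20, 11) · C(5, 1) = 167960 · 5 = 839800. Avoidance count = 5200300 − 839800 = 4360500.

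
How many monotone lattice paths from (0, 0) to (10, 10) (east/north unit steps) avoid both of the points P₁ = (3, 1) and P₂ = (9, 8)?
Number of paths = 86658

Inclusion–exclusion. Total paths: C(20, 10) = 184756. Through P₁: C(4, 3)·C(16, 7) = 45760. Through P₂: C(17, 9)·C(3, 1) = 72930. Since P₁ is strictly southwest of P₂, a monotone path through both must visit P₁ then P₂; paths through both = C(4, 3)·C(13, 6)·C(3, 1) = 20592. Avoid both = 184756 − 45760 − 72930 + 20592 = 86658.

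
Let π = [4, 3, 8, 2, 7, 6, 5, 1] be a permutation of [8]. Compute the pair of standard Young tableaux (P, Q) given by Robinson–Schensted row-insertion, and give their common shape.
P = [1, 5] / [2, 6] / [3, 7] / [4] / [8];  Q = [1, 3] / [2, 5] / [4, 6] / [7] / [8];  common shape = (2, 2, 2, 1, 1)

Row-insert the values π_1, π_2, … into P one at a time, bumping the leftmost entry strictly greater than the inserted value down to the next row. The recording tableau Q records, in position (i, j), the step at which that cell was added to P.
  Insert 4 (step 1): P = [4];  Q = [1]
  Insert 3 (step 2): P = [3] / [4];  Q = [1] / [2]
  Insert 8 (step 3): P = [3, 8] / [4];  Q = [1, 3] / [2]
  Insert 2 (step 4): P = [2, 8] / [3] / [4];  Q = [1, 3] / [2] / [4]
  Insert 7 (step 5): P = [2, 7] / [3, 8] / [4];  Q = [1, 3] / [2, 5] / [4]
  Insert 6 (step 6): P = [2, 6] / [3, 7] / [4, 8];  Q = [1, 3] / [2, 5] / [4, 6]
  Insert 5 (step 7): P = [2, 5] / [3, 6] / [4, 7] / [8];  Q = [1, 3] / [2, 5] / [4, 6] / [7]
  Insert 1 (step 8): P = [1, 5] / [2, 6] / [3, 7] / [4] / [8];  Q = [1, 3] / [2, 5] / [4, 6] / [7] / [8]
Final shape: (2, 2, 2, 1, 1).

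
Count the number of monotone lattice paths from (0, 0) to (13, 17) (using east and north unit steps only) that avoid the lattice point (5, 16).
Number of paths = 119576709

Total paths from (0, 0) to (13, 17): C(30, 13) = 119759850. Paths through (5, 16): (paths (0, 0) → (5, 16)) × (paths (5, 16) → (13, 17)) = C(21, 5) · C(9, 8) = 20349 · 9 = 183141. Avoidance count = 119759850 − 183141 = 119576709.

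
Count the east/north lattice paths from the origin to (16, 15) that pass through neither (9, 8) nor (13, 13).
Number of paths = 143732875

Inclusion–exclusion. Total paths: C(31, 16) = 300540195. Through P₁: C(17, 9)·C(14, 7) = 83431920. Through P₂: C(26, 13)·C(5, 3) = 104006000. Since P₁ is strictly southwest of P₂, a monotone path through both must visit P₁ then P₂; paths through both = C(17, 9)·C(9, 4)·C(5, 3) = 30630600. Avoid both = 300540195 − 83431920 − 104006000 + 30630600 = 143732875.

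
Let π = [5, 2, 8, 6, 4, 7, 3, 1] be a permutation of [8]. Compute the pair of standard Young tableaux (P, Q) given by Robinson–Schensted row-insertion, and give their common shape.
P = [1, 3, 7] / [2, 6] / [4] / [5] / [8];  Q = [1, 3, 6] / [2, 4] / [5] / [7] / [8];  common shape = (3, 2, 1, 1, 1)

Row-insert the values π_1, π_2, … into P one at a time, bumping the leftmost entry strictly greater than the inserted value down to the next row. The recording tableau Q records, in position (i, j), the step at which that cell was added to P.
  Insert 5 (step 1): P = [5];  Q = [1]
  Insert 2 (step 2): P = [2] / [5];  Q = [1] / [2]
  Insert 8 (step 3): P = [2, 8] / [5];  Q = [1, 3] / [2]
  Insert 6 (step 4): P = [2, 6] / [5, 8];  Q = [1, 3] / [2, 4]
  Insert 4 (step 5): P = [2, 4] / [5, 6] / [8];  Q = [1, 3] / [2, 4] / [5]
  Insert 7 (step 6): P = [2, 4, 7] / [5, 6] / [8];  Q = [1, 3, 6] / [2, 4] / [5]
  Insert 3 (step 7): P = [2, 3, 7] / [4, 6] / [5] / [8];  Q = [1, 3, 6] / [2, 4] / [5] / [7]
  Insert 1 (step 8): P = [1, 3, 7] / [2, 6] / [4] / [5] / [8];  Q = [1, 3, 6] / [2, 4] / [5] / [7] / [8]
Final shape: (3, 2, 1, 1, 1).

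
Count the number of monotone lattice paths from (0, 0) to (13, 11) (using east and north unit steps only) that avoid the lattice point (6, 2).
Number of paths = 2175824

Total paths from (0, 0) to (13, 11): C(24, 13) = 2496144. Paths through (6, 2): (paths (0, 0) → (6, 2)) × (paths (6, 2) → (13, 11)) = C(8, 6) · C(16, 7) = 28 · 11440 = 320320. Avoidance count = 2496144 − 320320 = 2175824.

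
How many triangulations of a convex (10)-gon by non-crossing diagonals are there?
C_8 = 1430

These polygon triangulations are counted by the Catalan number C_n = (1/(n + 1)) · C(2n, n). For n = 8: C_8 = (1/9) · C(16, 8) = 12870/9 = 1430.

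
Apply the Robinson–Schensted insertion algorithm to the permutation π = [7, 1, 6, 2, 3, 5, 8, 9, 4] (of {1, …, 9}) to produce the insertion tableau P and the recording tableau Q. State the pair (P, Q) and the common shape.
P = [1, 2, 3, 4, 8, 9] / [5] / [6] / [7];  Q = [1, 3, 5, 6, 7, 8] / [2] / [4] / [9];  common shape = (6, 1, 1, 1)

Row-insert the values π_1, π_2, … into P one at a time, bumping the leftmost entry strictly greater than the inserted value down to the next row. The recording tableau Q records, in position (i, j), the step at which that cell was added to P.
  Insert 7 (step 1): P = [7];  Q = [1]
  Insert 1 (step 2): P = [1] / [7];  Q = [1] / [2]
  Insert 6 (step 3): P = [1, 6] / [7];  Q = [1, 3] / [2]
  Insert 2 (step 4): P = [1, 2] / [6] / [7];  Q = [1, 3] / [2] / [4]
  Insert 3 (step 5): P = [1, 2, 3] / [6] / [7];  Q = [1, 3, 5] / [2] / [4]
  Insert 5 (step 6): P = [1, 2, 3, 5] / [6] / [7];  Q = [1, 3, 5, 6] / [2] / [4]
  Insert 8 (step 7): P = [1, 2, 3, 5, 8] / [6] / [7];  Q = [1, 3, 5, 6, 7] / [2] / [4]
  Insert 9 (step 8): P = [1, 2, 3, 5, 8, 9] / [6] / [7];  Q = [1, 3, 5, 6, 7, 8] / [2] / [4]
  Insert 4 (step 9): P = [1, 2, 3, 4, 8, 9] / [5] / [6] / [7];  Q = [1, 3, 5, 6, 7, 8] / [2] / [4] / [9]
Final shape: (6, 1, 1, 1).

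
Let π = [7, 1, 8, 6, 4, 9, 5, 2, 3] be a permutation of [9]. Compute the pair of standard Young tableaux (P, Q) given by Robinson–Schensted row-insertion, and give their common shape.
P = [1, 2, 3] / [4, 5, 9] / [6, 8] / [7];  Q = [1, 3, 6] / [2, 4, 7] / [5, 9] / [8];  common shape = (3, 3, 2, 1)

Row-insert the values π_1, π_2, … into P one at a time, bumping the leftmost entry strictly greater than the inserted value down to the next row. The recording tableau Q records, in position (i, j), the step at which that cell was added to P.
  Insert 7 (step 1): P = [7];  Q = [1]
  Insert 1 (step 2): P = [1] / [7];  Q = [1] / [2]
  Insert 8 (step 3): P = [1, 8] / [7];  Q = [1, 3] / [2]
  Insert 6 (step 4): P = [1, 6] / [7, 8];  Q = [1, 3] / [2, 4]
  Insert 4 (step 5): P = [1, 4] / [6, 8] / [7];  Q = [1, 3] / [2, 4] / [5]
  Insert 9 (step 6): P = [1, 4, 9] / [6, 8] / [7];  Q = [1, 3, 6] / [2, 4] / [5]
  Insert 5 (step 7): P = [1, 4, 5] / [6, 8, 9] / [7];  Q = [1, 3, 6] / [2, 4, 7] / [5]
  Insert 2 (step 8): P = [1, 2, 5] / [4, 8, 9] / [6] / [7];  Q = [1, 3, 6] / [2, 4, 7] / [5] / [8]
  Insert 3 (step 9): P = [1, 2, 3] / [4, 5, 9] / [6, 8] / [7];  Q = [1, 3, 6] / [2, 4, 7] / [5, 9] / [8]
Final shape: (3, 3, 2, 1).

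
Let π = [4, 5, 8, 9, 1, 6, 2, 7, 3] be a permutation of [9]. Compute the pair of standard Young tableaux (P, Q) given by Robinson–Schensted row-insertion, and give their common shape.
P = [1, 2, 3, 7] / [4, 5, 6] / [8, 9];  Q = [1, 2, 3, 4] / [5, 6, 8] / [7, 9];  common shape = (4, 3, 2)

Row-insert the values π_1, π_2, … into P one at a time, bumping the leftmost entry strictly greater than the inserted value down to the next row. The recording tableau Q records, in position (i, j), the step at which that cell was added to P.
  Insert 4 (step 1): P = [4];  Q = [1]
  Insert 5 (step 2): P = [4, 5];  Q = [1, 2]
  Insert 8 (step 3): P = [4, 5, 8];  Q = [1, 2, 3]
  Insert 9 (step 4): P = [4, 5, 8, 9];  Q = [1, 2, 3, 4]
  Insert 1 (step 5): P = [1, 5, 8, 9] / [4];  Q = [1, 2, 3, 4] / [5]
  Insert 6 (step 6): P = [1, 5, 6, 9] / [4, 8];  Q = [1, 2, 3, 4] / [5, 6]
  Insert 2 (step 7): P = [1, 2, 6, 9] / [4, 5] / [8];  Q = [1, 2, 3, 4] / [5, 6] / [7]
  Insert 7 (step 8): P = [1, 2, 6, 7] / [4, 5, 9] / [8];  Q = [1, 2, 3, 4] / [5, 6, 8] / [7]
  Insert 3 (step 9): P = [1, 2, 3, 7] / [4, 5, 6] / [8, 9];  Q = [1, 2, 3, 4] / [5, 6, 8] / [7, 9]
Final shape: (4, 3, 2).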